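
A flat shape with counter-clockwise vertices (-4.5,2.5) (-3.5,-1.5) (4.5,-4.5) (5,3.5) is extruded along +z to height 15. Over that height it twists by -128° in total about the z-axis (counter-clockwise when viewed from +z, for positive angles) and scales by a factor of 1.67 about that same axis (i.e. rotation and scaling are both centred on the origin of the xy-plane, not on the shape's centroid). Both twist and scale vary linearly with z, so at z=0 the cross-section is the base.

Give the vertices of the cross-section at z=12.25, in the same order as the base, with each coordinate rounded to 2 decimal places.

Cross-section at z=12.25: (5.49,5.77) (-0.89,5.82) (-8.49,-4.99) (3.30,-8.85)

t = z/height = 12.25/15 = 0.816667
s = 1 + (scale-1)·z/height = 1 + (1.67-1)·12.25/15 = 1.547167
θ = twist·z/height = -128°·12.25/15 = -104.5333° = -1.824451 rad
cos θ = -0.250943, sin θ = -0.968002 (intermediates below are computed at full precision and shown rounded to 5 d.p.)
v1: (-4.5,2.5) → rotate → (3.54925,3.72865) → ×s → (5.49128,5.76884) → (5.49,5.77)
v2: (-3.5,-1.5) → rotate → (-0.57370,3.76442) → ×s → (-0.88761,5.82419) → (-0.89,5.82)
v3: (4.5,-4.5) → rotate → (-5.48525,-3.22676) → ×s → (-8.48660,-4.99234) → (-8.49,-4.99)
v4: (5,3.5) → rotate → (2.13329,-5.71831) → ×s → (3.30056,-8.84718) → (3.30,-8.85)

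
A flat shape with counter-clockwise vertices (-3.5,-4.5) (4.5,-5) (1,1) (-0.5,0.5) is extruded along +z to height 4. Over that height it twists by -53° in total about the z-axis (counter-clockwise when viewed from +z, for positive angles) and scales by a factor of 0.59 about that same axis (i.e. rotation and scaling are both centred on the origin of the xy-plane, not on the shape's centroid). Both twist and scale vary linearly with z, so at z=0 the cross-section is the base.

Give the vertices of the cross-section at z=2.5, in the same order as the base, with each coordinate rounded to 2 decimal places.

Cross-section at z=2.5: (-4.01,-1.38) (0.77,-4.94) (1.03,0.22) (-0.11,0.51)

t = z/height = 2.5/4 = 0.625
s = 1 + (scale-1)·z/height = 1 + (0.59-1)·2.5/4 = 0.743750
θ = twist·z/height = -53°·2.5/4 = -33.1250° = -0.578140 rad
cos θ = 0.837480, sin θ = -0.546467 (intermediates below are computed at full precision and shown rounded to 5 d.p.)
v1: (-3.5,-4.5) → rotate → (-5.39028,-1.85603) → ×s → (-4.00902,-1.38042) → (-4.01,-1.38)
v2: (4.5,-5) → rotate → (1.03632,-6.64651) → ×s → (0.77077,-4.94334) → (0.77,-4.94)
v3: (1,1) → rotate → (1.38395,0.29101) → ×s → (1.02931,0.21644) → (1.03,0.22)
v4: (-0.5,0.5) → rotate → (-0.14551,0.69197) → ×s → (-0.10822,0.51466) → (-0.11,0.51)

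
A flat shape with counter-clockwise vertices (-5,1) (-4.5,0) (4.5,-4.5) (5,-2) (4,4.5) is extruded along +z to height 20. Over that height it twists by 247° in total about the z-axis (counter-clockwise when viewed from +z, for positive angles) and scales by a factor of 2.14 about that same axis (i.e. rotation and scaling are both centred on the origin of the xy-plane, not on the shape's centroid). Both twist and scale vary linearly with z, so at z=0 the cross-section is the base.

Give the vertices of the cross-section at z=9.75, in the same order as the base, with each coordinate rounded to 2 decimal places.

Cross-section at z=9.75: (2.60,-7.50) (3.54,-6.04) (2.49,9.58) (-1.25,8.28) (-9.19,1.82)

t = z/height = 9.75/20 = 0.4875
s = 1 + (scale-1)·z/height = 1 + (2.14-1)·9.75/20 = 1.555750
θ = twist·z/height = 247°·9.75/20 = 120.4125° = 2.101595 rad
cos θ = -0.506222, sin θ = 0.862403 (intermediates below are computed at full precision and shown rounded to 5 d.p.)
v1: (-5,1) → rotate → (1.66871,-4.81824) → ×s → (2.59609,-7.49597) → (2.60,-7.50)
v2: (-4.5,0) → rotate → (2.27800,-3.88081) → ×s → (3.54400,-6.03758) → (3.54,-6.04)
v3: (4.5,-4.5) → rotate → (1.60282,6.15881) → ×s → (2.49358,9.58157) → (2.49,9.58)
v4: (5,-2) → rotate → (-0.80630,5.32446) → ×s → (-1.25441,8.28353) → (-1.25,8.28)
v5: (4,4.5) → rotate → (-5.90570,1.17161) → ×s → (-9.18780,1.82274) → (-9.19,1.82)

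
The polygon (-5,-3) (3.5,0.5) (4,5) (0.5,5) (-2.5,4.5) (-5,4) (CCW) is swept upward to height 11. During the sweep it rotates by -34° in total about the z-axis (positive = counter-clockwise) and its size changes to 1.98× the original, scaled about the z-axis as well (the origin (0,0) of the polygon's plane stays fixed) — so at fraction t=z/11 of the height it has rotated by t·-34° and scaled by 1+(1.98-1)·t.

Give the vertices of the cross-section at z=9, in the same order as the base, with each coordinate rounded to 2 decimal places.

Cross-section at z=9: (-10.49,-0.58) (6.00,-2.15) (10.58,4.60) (5.00,7.55) (-0.20,9.27) (-4.60,10.58)

t = z/height = 9/11 = 0.818182
s = 1 + (scale-1)·z/height = 1 + (1.98-1)·9/11 = 1.801818
θ = twist·z/height = -34°·9/11 = -27.8182° = -0.485519 rad
cos θ = 0.884433, sin θ = -0.466667 (intermediates below are computed at full precision and shown rounded to 5 d.p.)
v1: (-5,-3) → rotate → (-5.82217,-0.31996) → ×s → (-10.49049,-0.57651) → (-10.49,-0.58)
v2: (3.5,0.5) → rotate → (3.32885,-1.19112) → ×s → (5.99798,-2.14618) → (6.00,-2.15)
v3: (4,5) → rotate → (5.87107,2.55550) → ×s → (10.57860,4.60454) → (10.58,4.60)
v4: (0.5,5) → rotate → (2.77555,4.18883) → ×s → (5.00104,7.54751) → (5.00,7.55)
v5: (-2.5,4.5) → rotate → (-0.11108,5.14662) → ×s → (-0.20014,9.27327) → (-0.20,9.27)
v6: (-5,4) → rotate → (-2.55550,5.87107) → ×s → (-4.60454,10.57860) → (-4.60,10.58)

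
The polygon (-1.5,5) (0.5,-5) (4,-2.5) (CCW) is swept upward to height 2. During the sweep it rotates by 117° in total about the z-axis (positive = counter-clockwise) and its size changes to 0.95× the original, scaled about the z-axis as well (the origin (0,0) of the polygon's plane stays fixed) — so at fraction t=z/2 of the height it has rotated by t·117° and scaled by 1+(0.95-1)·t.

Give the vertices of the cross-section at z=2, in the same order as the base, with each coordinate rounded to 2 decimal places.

t = z/height = 2/2 = 1
s = 1 + (scale-1)·z/height = 1 + (0.95-1)·2/2 = 0.950000
θ = twist·z/height = 117°·2/2 = 117.0000° = 2.042035 rad
cos θ = -0.453990, sin θ = 0.891007 (intermediates below are computed at full precision and shown rounded to 5 d.p.)
v1: (-1.5,5) → rotate → (-3.77405,-3.60646) → ×s → (-3.58534,-3.42614) → (-3.59,-3.43)
v2: (0.5,-5) → rotate → (4.22804,2.71546) → ×s → (4.01664,2.57968) → (4.02,2.58)
v3: (4,-2.5) → rotate → (0.41155,4.69900) → ×s → (0.39098,4.46405) → (0.39,4.46)

Cross-section at z=2: (-3.59,-3.43) (4.02,2.58) (0.39,4.46)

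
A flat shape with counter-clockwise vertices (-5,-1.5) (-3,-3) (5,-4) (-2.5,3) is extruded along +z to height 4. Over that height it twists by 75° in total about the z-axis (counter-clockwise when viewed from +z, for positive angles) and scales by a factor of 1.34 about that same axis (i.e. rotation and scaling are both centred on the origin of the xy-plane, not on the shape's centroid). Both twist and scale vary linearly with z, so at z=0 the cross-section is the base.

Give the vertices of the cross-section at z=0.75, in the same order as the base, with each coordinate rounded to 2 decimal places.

t = z/height = 0.75/4 = 0.1875
s = 1 + (scale-1)·z/height = 1 + (1.34-1)·0.75/4 = 1.063750
θ = twist·z/height = 75°·0.75/4 = 14.0625° = 0.245437 rad
cos θ = 0.970031, sin θ = 0.242980 (intermediates below are computed at full precision and shown rounded to 5 d.p.)
v1: (-5,-1.5) → rotate → (-4.48569,-2.66995) → ×s → (-4.77165,-2.84016) → (-4.77,-2.84)
v2: (-3,-3) → rotate → (-2.18115,-3.63903) → ×s → (-2.32020,-3.87102) → (-2.32,-3.87)
v3: (5,-4) → rotate → (5.82208,-2.66522) → ×s → (6.19323,-2.83513) → (6.19,-2.84)
v4: (-2.5,3) → rotate → (-3.15402,2.30264) → ×s → (-3.35509,2.44944) → (-3.36,2.45)

Cross-section at z=0.75: (-4.77,-2.84) (-2.32,-3.87) (6.19,-2.84) (-3.36,2.45)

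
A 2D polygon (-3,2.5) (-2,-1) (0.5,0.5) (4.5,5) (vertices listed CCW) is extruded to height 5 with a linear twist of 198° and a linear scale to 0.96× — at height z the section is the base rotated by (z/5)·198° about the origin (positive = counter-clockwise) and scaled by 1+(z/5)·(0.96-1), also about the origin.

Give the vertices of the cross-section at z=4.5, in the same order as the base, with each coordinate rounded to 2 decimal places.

t = z/height = 4.5/5 = 0.9
s = 1 + (scale-1)·z/height = 1 + (0.96-1)·4.5/5 = 0.964000
θ = twist·z/height = 198°·4.5/5 = 178.2000° = 3.110177 rad
cos θ = -0.999507, sin θ = 0.031411 (intermediates below are computed at full precision and shown rounded to 5 d.p.)
v1: (-3,2.5) → rotate → (2.91999,-2.59300) → ×s → (2.81487,-2.49965) → (2.81,-2.50)
v2: (-2,-1) → rotate → (2.03042,0.93669) → ×s → (1.95733,0.90296) → (1.96,0.90)
v3: (0.5,0.5) → rotate → (-0.51546,-0.48405) → ×s → (-0.49690,-0.46662) → (-0.50,-0.47)
v4: (4.5,5) → rotate → (-4.65483,-4.85618) → ×s → (-4.48726,-4.68136) → (-4.49,-4.68)

Cross-section at z=4.5: (2.81,-2.50) (1.96,0.90) (-0.50,-0.47) (-4.49,-4.68)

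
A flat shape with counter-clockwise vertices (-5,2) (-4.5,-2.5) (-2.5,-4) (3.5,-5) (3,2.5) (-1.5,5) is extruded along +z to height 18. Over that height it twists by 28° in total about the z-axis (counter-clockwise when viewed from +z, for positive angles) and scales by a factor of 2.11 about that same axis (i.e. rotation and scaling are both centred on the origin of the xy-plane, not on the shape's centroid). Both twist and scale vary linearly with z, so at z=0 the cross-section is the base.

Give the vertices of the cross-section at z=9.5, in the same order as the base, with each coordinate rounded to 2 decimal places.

t = z/height = 9.5/18 = 0.527778
s = 1 + (scale-1)·z/height = 1 + (2.11-1)·9.5/18 = 1.585833
θ = twist·z/height = 28°·9.5/18 = 14.7778° = 0.257921 rad
cos θ = 0.966922, sin θ = 0.255071 (intermediates below are computed at full precision and shown rounded to 5 d.p.)
v1: (-5,2) → rotate → (-5.34475,0.65849) → ×s → (-8.47589,1.04426) → (-8.48,1.04)
v2: (-4.5,-2.5) → rotate → (-3.71347,-3.56512) → ×s → (-5.88895,-5.65369) → (-5.89,-5.65)
v3: (-2.5,-4) → rotate → (-1.39702,-4.50537) → ×s → (-2.21545,-7.14476) → (-2.22,-7.14)
v4: (3.5,-5) → rotate → (4.65958,-3.94186) → ×s → (7.38932,-6.25114) → (7.39,-6.25)
v5: (3,2.5) → rotate → (2.26309,3.18252) → ×s → (3.58888,5.04694) → (3.59,5.05)
v6: (-1.5,5) → rotate → (-2.72574,4.45201) → ×s → (-4.32257,7.06014) → (-4.32,7.06)

Cross-section at z=9.5: (-8.48,1.04) (-5.89,-5.65) (-2.22,-7.14) (7.39,-6.25) (3.59,5.05) (-4.32,7.06)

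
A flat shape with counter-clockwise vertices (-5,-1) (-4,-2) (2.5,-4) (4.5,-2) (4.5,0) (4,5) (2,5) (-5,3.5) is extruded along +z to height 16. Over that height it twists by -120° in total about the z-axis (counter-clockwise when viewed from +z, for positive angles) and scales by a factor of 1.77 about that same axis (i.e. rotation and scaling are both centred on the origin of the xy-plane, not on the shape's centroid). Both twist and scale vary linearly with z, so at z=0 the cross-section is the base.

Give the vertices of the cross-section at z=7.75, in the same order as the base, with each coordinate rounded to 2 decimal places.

t = z/height = 7.75/16 = 0.484375
s = 1 + (scale-1)·z/height = 1 + (1.77-1)·7.75/16 = 1.372969
θ = twist·z/height = -120°·7.75/16 = -58.1250° = -1.014473 rad
cos θ = 0.528068, sin θ = -0.849202 (intermediates below are computed at full precision and shown rounded to 5 d.p.)
v1: (-5,-1) → rotate → (-3.48954,3.71794) → ×s → (-4.79103,5.10462) → (-4.79,5.10)
v2: (-4,-2) → rotate → (-3.81068,2.34067) → ×s → (-5.23194,3.21367) → (-5.23,3.21)
v3: (2.5,-4) → rotate → (-2.07664,-4.23528) → ×s → (-2.85116,-5.81490) → (-2.85,-5.81)
v4: (4.5,-2) → rotate → (0.67790,-4.87755) → ×s → (0.93074,-6.69672) → (0.93,-6.70)
v5: (4.5,0) → rotate → (2.37631,-3.82141) → ×s → (3.26259,-5.24668) → (3.26,-5.25)
v6: (4,5) → rotate → (6.35828,-0.75647) → ×s → (8.72972,-1.03861) → (8.73,-1.04)
v7: (2,5) → rotate → (5.30215,0.94193) → ×s → (7.27968,1.29325) → (7.28,1.29)
v8: (-5,3.5) → rotate → (0.33187,6.09425) → ×s → (0.45564,8.36721) → (0.46,8.37)

Cross-section at z=7.75: (-4.79,5.10) (-5.23,3.21) (-2.85,-5.81) (0.93,-6.70) (3.26,-5.25) (8.73,-1.04) (7.28,1.29) (0.46,8.37)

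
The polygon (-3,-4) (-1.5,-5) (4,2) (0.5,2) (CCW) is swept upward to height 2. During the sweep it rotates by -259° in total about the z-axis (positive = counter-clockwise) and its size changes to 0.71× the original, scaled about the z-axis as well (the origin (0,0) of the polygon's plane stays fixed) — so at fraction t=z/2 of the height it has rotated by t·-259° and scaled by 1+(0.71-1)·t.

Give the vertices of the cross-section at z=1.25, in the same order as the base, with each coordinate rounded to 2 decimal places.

t = z/height = 1.25/2 = 0.625
s = 1 + (scale-1)·z/height = 1 + (0.71-1)·1.25/2 = 0.818750
θ = twist·z/height = -259°·1.25/2 = -161.8750° = -2.825252 rad
cos θ = -0.950380, sin θ = -0.311091 (intermediates below are computed at full precision and shown rounded to 5 d.p.)
v1: (-3,-4) → rotate → (1.60678,4.73479) → ×s → (1.31555,3.87661) → (1.32,3.88)
v2: (-1.5,-5) → rotate → (-0.12989,5.21854) → ×s → (-0.10634,4.27268) → (-0.11,4.27)
v3: (4,2) → rotate → (-3.17934,-3.14512) → ×s → (-2.60308,-2.57507) → (-2.60,-2.58)
v4: (0.5,2) → rotate → (0.14699,-2.05631) → ×s → (0.12035,-1.68360) → (0.12,-1.68)

Cross-section at z=1.25: (1.32,3.88) (-0.11,4.27) (-2.60,-2.58) (0.12,-1.68)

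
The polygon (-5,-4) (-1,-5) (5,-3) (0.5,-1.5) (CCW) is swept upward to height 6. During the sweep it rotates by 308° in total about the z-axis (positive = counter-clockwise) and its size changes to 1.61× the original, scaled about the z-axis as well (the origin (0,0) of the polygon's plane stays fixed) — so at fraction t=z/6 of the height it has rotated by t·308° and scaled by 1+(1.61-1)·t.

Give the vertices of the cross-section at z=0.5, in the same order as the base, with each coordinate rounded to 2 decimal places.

t = z/height = 0.5/6 = 0.0833333
s = 1 + (scale-1)·z/height = 1 + (1.61-1)·0.5/6 = 1.050833
θ = twist·z/height = 308°·0.5/6 = 25.6667° = 0.447968 rad
cos θ = 0.901329, sin θ = 0.433135 (intermediates below are computed at full precision and shown rounded to 5 d.p.)
v1: (-5,-4) → rotate → (-2.77411,-5.77099) → ×s → (-2.91512,-6.06435) → (-2.92,-6.06)
v2: (-1,-5) → rotate → (1.26434,-4.93978) → ×s → (1.32862,-5.19089) → (1.33,-5.19)
v3: (5,-3) → rotate → (5.80605,-0.53831) → ×s → (6.10119,-0.56568) → (6.10,-0.57)
v4: (0.5,-1.5) → rotate → (1.10037,-1.13543) → ×s → (1.15630,-1.19314) → (1.16,-1.19)

Cross-section at z=0.5: (-2.92,-6.06) (1.33,-5.19) (6.10,-0.57) (1.16,-1.19)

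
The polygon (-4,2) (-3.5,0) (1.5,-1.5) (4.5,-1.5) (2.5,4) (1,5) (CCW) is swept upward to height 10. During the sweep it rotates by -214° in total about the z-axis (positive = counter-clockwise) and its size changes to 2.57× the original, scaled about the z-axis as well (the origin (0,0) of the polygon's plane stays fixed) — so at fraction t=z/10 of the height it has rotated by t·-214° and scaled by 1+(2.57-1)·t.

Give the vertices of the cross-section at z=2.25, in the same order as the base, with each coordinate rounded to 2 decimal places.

Cross-section at z=2.25: (-1.60,5.84) (-3.16,3.53) (-0.16,-2.87) (2.55,-5.89) (6.29,1.09) (5.94,3.51)

t = z/height = 2.25/10 = 0.225
s = 1 + (scale-1)·z/height = 1 + (2.57-1)·2.25/10 = 1.353250
θ = twist·z/height = -214°·2.25/10 = -48.1500° = -0.840376 rad
cos θ = 0.667183, sin θ = -0.744894 (intermediates below are computed at full precision and shown rounded to 5 d.p.)
v1: (-4,2) → rotate → (-1.17894,4.31394) → ×s → (-1.59540,5.83784) → (-1.60,5.84)
v2: (-3.5,0) → rotate → (-2.33514,2.60713) → ×s → (-3.16003,3.52810) → (-3.16,3.53)
v3: (1.5,-1.5) → rotate → (-0.11657,-2.11812) → ×s → (-0.15774,-2.86634) → (-0.16,-2.87)
v4: (4.5,-1.5) → rotate → (1.88498,-4.35280) → ×s → (2.55085,-5.89042) → (2.55,-5.89)
v5: (2.5,4) → rotate → (4.64753,0.80650) → ×s → (6.28927,1.09139) → (6.29,1.09)
v6: (1,5) → rotate → (4.39165,2.59102) → ×s → (5.94300,3.50630) → (5.94,3.51)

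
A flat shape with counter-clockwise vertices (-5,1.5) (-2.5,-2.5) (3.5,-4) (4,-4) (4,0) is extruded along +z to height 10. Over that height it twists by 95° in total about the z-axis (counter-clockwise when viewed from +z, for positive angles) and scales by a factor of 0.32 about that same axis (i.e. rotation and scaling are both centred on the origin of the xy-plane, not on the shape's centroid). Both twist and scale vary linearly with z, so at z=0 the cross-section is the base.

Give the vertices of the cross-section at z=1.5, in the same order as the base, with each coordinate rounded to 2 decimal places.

t = z/height = 1.5/10 = 0.15
s = 1 + (scale-1)·z/height = 1 + (0.32-1)·1.5/10 = 0.898000
θ = twist·z/height = 95°·1.5/10 = 14.2500° = 0.248709 rad
cos θ = 0.969231, sin θ = 0.246153 (intermediates below are computed at full precision and shown rounded to 5 d.p.)
v1: (-5,1.5) → rotate → (-5.21538,0.22308) → ×s → (-4.68342,0.20033) → (-4.68,0.20)
v2: (-2.5,-2.5) → rotate → (-1.80769,-3.03846) → ×s → (-1.62331,-2.72854) → (-1.62,-2.73)
v3: (3.5,-4) → rotate → (4.37692,-3.01539) → ×s → (3.93048,-2.70782) → (3.93,-2.71)
v4: (4,-4) → rotate → (4.86154,-2.89231) → ×s → (4.36566,-2.59729) → (4.37,-2.60)
v5: (4,0) → rotate → (3.87692,0.98461) → ×s → (3.48148,0.88418) → (3.48,0.88)

Cross-section at z=1.5: (-4.68,0.20) (-1.62,-2.73) (3.93,-2.71) (4.37,-2.60) (3.48,0.88)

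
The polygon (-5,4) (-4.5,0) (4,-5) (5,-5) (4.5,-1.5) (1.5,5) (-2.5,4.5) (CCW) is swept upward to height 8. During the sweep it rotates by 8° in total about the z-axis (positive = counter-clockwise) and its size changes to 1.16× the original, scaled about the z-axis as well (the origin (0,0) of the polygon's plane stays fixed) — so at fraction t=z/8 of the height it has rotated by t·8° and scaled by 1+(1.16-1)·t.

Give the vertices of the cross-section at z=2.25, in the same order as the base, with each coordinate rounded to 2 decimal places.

t = z/height = 2.25/8 = 0.28125
s = 1 + (scale-1)·z/height = 1 + (1.16-1)·2.25/8 = 1.045000
θ = twist·z/height = 8°·2.25/8 = 2.2500° = 0.039270 rad
cos θ = 0.999229, sin θ = 0.039260 (intermediates below are computed at full precision and shown rounded to 5 d.p.)
v1: (-5,4) → rotate → (-5.15318,3.80062) → ×s → (-5.38508,3.97164) → (-5.39,3.97)
v2: (-4.5,0) → rotate → (-4.49653,-0.17667) → ×s → (-4.69887,-0.18462) → (-4.70,-0.18)
v3: (4,-5) → rotate → (4.19322,-4.83911) → ×s → (4.38191,-5.05687) → (4.38,-5.06)
v4: (5,-5) → rotate → (5.19244,-4.79985) → ×s → (5.42610,-5.01584) → (5.43,-5.02)
v5: (4.5,-1.5) → rotate → (4.55542,-1.32217) → ×s → (4.76041,-1.38167) → (4.76,-1.38)
v6: (1.5,5) → rotate → (1.30254,5.05503) → ×s → (1.36116,5.28251) → (1.36,5.28)
v7: (-2.5,4.5) → rotate → (-2.67474,4.39838) → ×s → (-2.79511,4.59631) → (-2.80,4.60)

Cross-section at z=2.25: (-5.39,3.97) (-4.70,-0.18) (4.38,-5.06) (5.43,-5.02) (4.76,-1.38) (1.36,5.28) (-2.80,4.60)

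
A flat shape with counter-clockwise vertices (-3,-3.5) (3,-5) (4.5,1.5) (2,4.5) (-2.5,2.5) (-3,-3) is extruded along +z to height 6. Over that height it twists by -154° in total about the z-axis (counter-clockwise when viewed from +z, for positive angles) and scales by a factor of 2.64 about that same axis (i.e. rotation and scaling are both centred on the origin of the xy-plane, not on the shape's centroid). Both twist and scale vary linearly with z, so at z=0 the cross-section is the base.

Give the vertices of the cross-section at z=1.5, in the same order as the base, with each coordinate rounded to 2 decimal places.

t = z/height = 1.5/6 = 0.25
s = 1 + (scale-1)·z/height = 1 + (2.64-1)·1.5/6 = 1.410000
θ = twist·z/height = -154°·1.5/6 = -38.5000° = -0.671952 rad
cos θ = 0.782608, sin θ = -0.622515 (intermediates below are computed at full precision and shown rounded to 5 d.p.)
v1: (-3,-3.5) → rotate → (-4.52663,-0.87158) → ×s → (-6.38254,-1.22893) → (-6.38,-1.23)
v2: (3,-5) → rotate → (-0.76475,-5.78058) → ×s → (-1.07830,-8.15062) → (-1.08,-8.15)
v3: (4.5,1.5) → rotate → (4.45551,-1.62740) → ×s → (6.28227,-2.29464) → (6.28,-2.29)
v4: (2,4.5) → rotate → (4.36653,2.27671) → ×s → (6.15681,3.21016) → (6.16,3.21)
v5: (-2.5,2.5) → rotate → (-0.40023,3.51281) → ×s → (-0.56433,4.95306) → (-0.56,4.95)
v6: (-3,-3) → rotate → (-4.21537,-0.48028) → ×s → (-5.94367,-0.67720) → (-5.94,-0.68)

Cross-section at z=1.5: (-6.38,-1.23) (-1.08,-8.15) (6.28,-2.29) (6.16,3.21) (-0.56,4.95) (-5.94,-0.68)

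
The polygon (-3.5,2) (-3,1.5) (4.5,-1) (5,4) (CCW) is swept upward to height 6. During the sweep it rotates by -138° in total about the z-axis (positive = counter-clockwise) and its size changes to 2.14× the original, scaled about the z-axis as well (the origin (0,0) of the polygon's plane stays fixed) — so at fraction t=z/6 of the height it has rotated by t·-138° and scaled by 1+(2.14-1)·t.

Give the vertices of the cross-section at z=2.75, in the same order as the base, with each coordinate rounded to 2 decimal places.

t = z/height = 2.75/6 = 0.458333
s = 1 + (scale-1)·z/height = 1 + (2.14-1)·2.75/6 = 1.522500
θ = twist·z/height = -138°·2.75/6 = -63.2500° = -1.103921 rad
cos θ = 0.450098, sin θ = -0.892979 (intermediates below are computed at full precision and shown rounded to 5 d.p.)
v1: (-3.5,2) → rotate → (0.21061,4.02562) → ×s → (0.32066,6.12901) → (0.32,6.13)
v2: (-3,1.5) → rotate → (-0.01083,3.35408) → ×s → (-0.01648,5.10659) → (-0.02,5.11)
v3: (4.5,-1) → rotate → (1.13246,-4.46850) → ×s → (1.72418,-6.80330) → (1.72,-6.80)
v4: (5,4) → rotate → (5.82241,-2.66450) → ×s → (8.86462,-4.05670) → (8.86,-4.06)

Cross-section at z=2.75: (0.32,6.13) (-0.02,5.11) (1.72,-6.80) (8.86,-4.06)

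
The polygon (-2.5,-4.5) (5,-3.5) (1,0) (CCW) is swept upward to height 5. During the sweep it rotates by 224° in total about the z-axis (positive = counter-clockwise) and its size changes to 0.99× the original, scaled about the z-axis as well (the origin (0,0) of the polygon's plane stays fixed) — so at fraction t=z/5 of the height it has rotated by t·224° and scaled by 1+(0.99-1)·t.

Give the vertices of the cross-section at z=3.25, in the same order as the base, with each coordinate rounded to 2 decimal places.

t = z/height = 3.25/5 = 0.65
s = 1 + (scale-1)·z/height = 1 + (0.99-1)·3.25/5 = 0.993500
θ = twist·z/height = 224°·3.25/5 = 145.6000° = 2.541199 rad
cos θ = -0.825113, sin θ = 0.564967 (intermediates below are computed at full precision and shown rounded to 5 d.p.)
v1: (-2.5,-4.5) → rotate → (4.60514,2.30059) → ×s → (4.57520,2.28564) → (4.58,2.29)
v2: (5,-3.5) → rotate → (-2.14818,5.71273) → ×s → (-2.13422,5.67560) → (-2.13,5.68)
v3: (1,0) → rotate → (-0.82511,0.56497) → ×s → (-0.81975,0.56129) → (-0.82,0.56)

Cross-section at z=3.25: (4.58,2.29) (-2.13,5.68) (-0.82,0.56)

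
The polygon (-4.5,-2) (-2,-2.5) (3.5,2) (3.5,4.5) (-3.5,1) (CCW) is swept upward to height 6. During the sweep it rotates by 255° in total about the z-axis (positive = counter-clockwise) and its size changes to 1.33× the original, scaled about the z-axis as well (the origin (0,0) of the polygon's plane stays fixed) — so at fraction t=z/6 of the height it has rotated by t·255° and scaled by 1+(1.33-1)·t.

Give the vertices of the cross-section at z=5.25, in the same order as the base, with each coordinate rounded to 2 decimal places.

Cross-section at z=5.25: (2.47,5.85) (-0.32,4.11) (-1.53,-4.96) (0.67,-7.32) (4.17,2.14)

t = z/height = 5.25/6 = 0.875
s = 1 + (scale-1)·z/height = 1 + (1.33-1)·5.25/6 = 1.288750
θ = twist·z/height = 255°·5.25/6 = 223.1250° = 3.894266 rad
cos θ = -0.729864, sin θ = -0.683592 (intermediates below are computed at full precision and shown rounded to 5 d.p.)
v1: (-4.5,-2) → rotate → (1.91720,4.53589) → ×s → (2.47080,5.84563) → (2.47,5.85)
v2: (-2,-2.5) → rotate → (-0.24925,3.19184) → ×s → (-0.32122,4.11349) → (-0.32,4.11)
v3: (3.5,2) → rotate → (-1.18734,-3.85230) → ×s → (-1.53018,-4.96465) → (-1.53,-4.96)
v4: (3.5,4.5) → rotate → (0.52164,-5.67696) → ×s → (0.67226,-7.31618) → (0.67,-7.32)
v5: (-3.5,1) → rotate → (3.23812,1.66271) → ×s → (4.17312,2.14282) → (4.17,2.14)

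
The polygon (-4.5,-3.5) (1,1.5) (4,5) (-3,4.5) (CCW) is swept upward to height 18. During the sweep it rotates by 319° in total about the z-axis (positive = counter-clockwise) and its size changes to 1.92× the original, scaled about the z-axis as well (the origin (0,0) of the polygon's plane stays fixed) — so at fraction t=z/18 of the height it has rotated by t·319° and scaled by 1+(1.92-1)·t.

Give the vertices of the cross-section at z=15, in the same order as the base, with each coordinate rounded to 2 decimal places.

t = z/height = 15/18 = 0.833333
s = 1 + (scale-1)·z/height = 1 + (1.92-1)·15/18 = 1.766667
θ = twist·z/height = 319°·15/18 = 265.8333° = 4.639667 rad
cos θ = -0.072658, sin θ = -0.997357 (intermediates below are computed at full precision and shown rounded to 5 d.p.)
v1: (-4.5,-3.5) → rotate → (-3.16379,4.74241) → ×s → (-5.58936,8.37826) → (-5.59,8.38)
v2: (1,1.5) → rotate → (1.42338,-1.10634) → ×s → (2.51463,-1.95454) → (2.51,-1.95)
v3: (4,5) → rotate → (4.69615,-4.35272) → ×s → (8.29654,-7.68980) → (8.30,-7.69)
v4: (-3,4.5) → rotate → (4.70608,2.66511) → ×s → (8.31407,4.70836) → (8.31,4.71)

Cross-section at z=15: (-5.59,8.38) (2.51,-1.95) (8.30,-7.69) (8.31,4.71)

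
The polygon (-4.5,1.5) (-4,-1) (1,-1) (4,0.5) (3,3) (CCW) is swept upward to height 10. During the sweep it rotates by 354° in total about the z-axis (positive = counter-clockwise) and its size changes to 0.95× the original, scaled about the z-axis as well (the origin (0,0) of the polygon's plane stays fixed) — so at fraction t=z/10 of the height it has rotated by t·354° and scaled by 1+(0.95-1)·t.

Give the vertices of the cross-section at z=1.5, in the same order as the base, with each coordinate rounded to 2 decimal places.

t = z/height = 1.5/10 = 0.15
s = 1 + (scale-1)·z/height = 1 + (0.95-1)·1.5/10 = 0.992500
θ = twist·z/height = 354°·1.5/10 = 53.1000° = 0.926770 rad
cos θ = 0.600420, sin θ = 0.799685 (intermediates below are computed at full precision and shown rounded to 5 d.p.)
v1: (-4.5,1.5) → rotate → (-3.90142,-2.69795) → ×s → (-3.87216,-2.67772) → (-3.87,-2.68)
v2: (-4,-1) → rotate → (-1.60200,-3.79916) → ×s → (-1.58998,-3.77067) → (-1.59,-3.77)
v3: (1,-1) → rotate → (1.40010,0.19926) → ×s → (1.38960,0.19777) → (1.39,0.20)
v4: (4,0.5) → rotate → (2.00184,3.49895) → ×s → (1.98682,3.47271) → (1.99,3.47)
v5: (3,3) → rotate → (-0.59779,4.20031) → ×s → (-0.59331,4.16881) → (-0.59,4.17)

Cross-section at z=1.5: (-3.87,-2.68) (-1.59,-3.77) (1.39,0.20) (1.99,3.47) (-0.59,4.17)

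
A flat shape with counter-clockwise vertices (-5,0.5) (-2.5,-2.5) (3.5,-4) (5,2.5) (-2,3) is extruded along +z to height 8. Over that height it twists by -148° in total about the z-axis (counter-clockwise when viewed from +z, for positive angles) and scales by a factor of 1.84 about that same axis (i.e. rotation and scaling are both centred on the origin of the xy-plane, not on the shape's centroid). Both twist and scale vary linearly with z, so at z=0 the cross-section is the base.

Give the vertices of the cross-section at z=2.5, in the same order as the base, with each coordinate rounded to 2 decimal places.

Cross-section at z=2.5: (-3.91,5.00) (-4.46,0.10) (-0.59,-6.68) (6.65,-2.38) (0.99,4.44)

t = z/height = 2.5/8 = 0.3125
s = 1 + (scale-1)·z/height = 1 + (1.84-1)·2.5/8 = 1.262500
θ = twist·z/height = -148°·2.5/8 = -46.2500° = -0.807215 rad
cos θ = 0.691513, sin θ = -0.722364 (intermediates below are computed at full precision and shown rounded to 5 d.p.)
v1: (-5,0.5) → rotate → (-3.09638,3.95758) → ×s → (-3.90918,4.99644) → (-3.91,5.00)
v2: (-2.5,-2.5) → rotate → (-3.53469,0.07713) → ×s → (-4.46255,0.09737) → (-4.46,0.10)
v3: (3.5,-4) → rotate → (-0.46916,-5.29433) → ×s → (-0.59231,-6.68409) → (-0.59,-6.68)
v4: (5,2.5) → rotate → (5.26348,-1.88304) → ×s → (6.64514,-2.37733) → (6.65,-2.38)
v5: (-2,3) → rotate → (0.78407,3.51927) → ×s → (0.98988,4.44307) → (0.99,4.44)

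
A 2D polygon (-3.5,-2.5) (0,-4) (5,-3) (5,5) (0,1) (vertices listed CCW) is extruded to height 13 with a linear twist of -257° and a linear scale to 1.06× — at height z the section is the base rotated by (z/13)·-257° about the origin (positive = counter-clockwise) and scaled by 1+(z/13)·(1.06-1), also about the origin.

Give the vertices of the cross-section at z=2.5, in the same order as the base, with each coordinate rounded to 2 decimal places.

t = z/height = 2.5/13 = 0.192308
s = 1 + (scale-1)·z/height = 1 + (1.06-1)·2.5/13 = 1.011538
θ = twist·z/height = -257°·2.5/13 = -49.4231° = -0.862595 rad
cos θ = 0.650468, sin θ = -0.759533 (intermediates below are computed at full precision and shown rounded to 5 d.p.)
v1: (-3.5,-2.5) → rotate → (-4.17547,1.03220) → ×s → (-4.22365,1.04411) → (-4.22,1.04)
v2: (0,-4) → rotate → (-3.03813,-2.60187) → ×s → (-3.07319,-2.63190) → (-3.07,-2.63)
v3: (5,-3) → rotate → (0.97374,-5.74907) → ×s → (0.98498,-5.81541) → (0.98,-5.82)
v4: (5,5) → rotate → (7.05001,-0.54533) → ×s → (7.13135,-0.55162) → (7.13,-0.55)
v5: (0,1) → rotate → (0.75953,0.65047) → ×s → (0.76830,0.65797) → (0.77,0.66)

Cross-section at z=2.5: (-4.22,1.04) (-3.07,-2.63) (0.98,-5.82) (7.13,-0.55) (0.77,0.66)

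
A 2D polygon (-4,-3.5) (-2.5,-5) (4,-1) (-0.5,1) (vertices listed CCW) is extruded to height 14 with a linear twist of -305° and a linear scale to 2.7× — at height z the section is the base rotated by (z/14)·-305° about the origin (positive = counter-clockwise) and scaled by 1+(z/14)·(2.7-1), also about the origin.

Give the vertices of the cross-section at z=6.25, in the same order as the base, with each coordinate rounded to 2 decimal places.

Cross-section at z=6.25: (0.81,9.31) (-2.92,9.39) (-6.29,-3.60) (1.85,-0.66)

t = z/height = 6.25/14 = 0.446429
s = 1 + (scale-1)·z/height = 1 + (2.7-1)·6.25/14 = 1.758929
θ = twist·z/height = -305°·6.25/14 = -136.1607° = -2.376453 rad
cos θ = -0.721285, sin θ = -0.692638 (intermediates below are computed at full precision and shown rounded to 5 d.p.)
v1: (-4,-3.5) → rotate → (0.46091,5.29505) → ×s → (0.81071,9.31362) → (0.81,9.31)
v2: (-2.5,-5) → rotate → (-1.65998,5.33802) → ×s → (-2.91978,9.38920) → (-2.92,9.39)
v3: (4,-1) → rotate → (-3.57778,-2.04927) → ×s → (-6.29306,-3.60451) → (-6.29,-3.60)
v4: (-0.5,1) → rotate → (1.05328,-0.37497) → ×s → (1.85265,-0.65954) → (1.85,-0.66)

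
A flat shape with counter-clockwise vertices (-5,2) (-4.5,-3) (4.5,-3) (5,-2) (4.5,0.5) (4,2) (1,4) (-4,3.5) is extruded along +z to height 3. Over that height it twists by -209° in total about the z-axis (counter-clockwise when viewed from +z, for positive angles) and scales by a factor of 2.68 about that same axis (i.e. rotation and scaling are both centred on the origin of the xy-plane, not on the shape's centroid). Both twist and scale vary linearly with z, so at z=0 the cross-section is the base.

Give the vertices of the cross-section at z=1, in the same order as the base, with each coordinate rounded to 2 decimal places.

Cross-section at z=1: (0.22,8.40) (-6.83,4.96) (-1.95,-8.21) (-0.22,-8.40) (3.17,-6.31) (5.09,-4.77) (6.39,0.71) (2.95,7.75)

t = z/height = 1/3 = 0.333333
s = 1 + (scale-1)·z/height = 1 + (2.68-1)·1/3 = 1.560000
θ = twist·z/height = -209°·1/3 = -69.6667° = -1.215913 rad
cos θ = 0.347481, sin θ = -0.937687 (intermediates below are computed at full precision and shown rounded to 5 d.p.)
v1: (-5,2) → rotate → (0.13797,5.38340) → ×s → (0.21523,8.39810) → (0.22,8.40)
v2: (-4.5,-3) → rotate → (-4.37673,3.17715) → ×s → (-6.82769,4.95635) → (-6.83,4.96)
v3: (4.5,-3) → rotate → (-1.24940,-5.26203) → ×s → (-1.94906,-8.20877) → (-1.95,-8.21)
v4: (5,-2) → rotate → (-0.13797,-5.38340) → ×s → (-0.21523,-8.39810) → (-0.22,-8.40)
v5: (4.5,0.5) → rotate → (2.03251,-4.04585) → ×s → (3.17071,-6.31153) → (3.17,-6.31)
v6: (4,2) → rotate → (3.26530,-3.05579) → ×s → (5.09387,-4.76703) → (5.09,-4.77)
v7: (1,4) → rotate → (4.09823,0.45224) → ×s → (6.39324,0.70549) → (6.39,0.71)
v8: (-4,3.5) → rotate → (1.89198,4.96693) → ×s → (2.95149,7.74841) → (2.95,7.75)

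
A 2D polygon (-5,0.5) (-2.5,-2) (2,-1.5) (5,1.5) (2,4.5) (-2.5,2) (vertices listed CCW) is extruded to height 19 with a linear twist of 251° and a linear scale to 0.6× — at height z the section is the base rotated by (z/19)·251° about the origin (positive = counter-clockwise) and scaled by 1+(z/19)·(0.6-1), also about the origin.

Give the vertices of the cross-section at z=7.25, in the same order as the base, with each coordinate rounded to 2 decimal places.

t = z/height = 7.25/19 = 0.381579
s = 1 + (scale-1)·z/height = 1 + (0.6-1)·7.25/19 = 0.847368
θ = twist·z/height = 251°·7.25/19 = 95.7763° = 1.671612 rad
cos θ = -0.100645, sin θ = 0.994922 (intermediates below are computed at full precision and shown rounded to 5 d.p.)
v1: (-5,0.5) → rotate → (0.00576,-5.02493) → ×s → (0.00488,-4.25797) → (0.00,-4.26)
v2: (-2.5,-2) → rotate → (2.24146,-2.28602) → ×s → (1.89934,-1.93710) → (1.90,-1.94)
v3: (2,-1.5) → rotate → (1.29109,2.14081) → ×s → (1.09403,1.81406) → (1.09,1.81)
v4: (5,1.5) → rotate → (-1.99561,4.82364) → ×s → (-1.69102,4.08740) → (-1.69,4.09)
v5: (2,4.5) → rotate → (-4.67844,1.53694) → ×s → (-3.96436,1.30236) → (-3.96,1.30)
v6: (-2.5,2) → rotate → (-1.73823,-2.68860) → ×s → (-1.47292,-2.27823) → (-1.47,-2.28)

Cross-section at z=7.25: (0.00,-4.26) (1.90,-1.94) (1.09,1.81) (-1.69,4.09) (-3.96,1.30) (-1.47,-2.28)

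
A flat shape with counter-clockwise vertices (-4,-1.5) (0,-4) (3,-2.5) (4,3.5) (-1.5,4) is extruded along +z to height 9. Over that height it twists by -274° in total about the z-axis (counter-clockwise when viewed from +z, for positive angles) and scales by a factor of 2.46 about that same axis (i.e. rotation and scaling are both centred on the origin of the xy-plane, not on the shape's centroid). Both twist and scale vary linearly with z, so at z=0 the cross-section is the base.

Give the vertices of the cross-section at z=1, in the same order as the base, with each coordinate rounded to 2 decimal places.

Cross-section at z=1: (-4.89,0.85) (-2.36,-4.01) (1.53,-4.27) (6.07,1.15) (0.85,4.89)

t = z/height = 1/9 = 0.111111
s = 1 + (scale-1)·z/height = 1 + (2.46-1)·1/9 = 1.162222
θ = twist·z/height = -274°·1/9 = -30.4444° = -0.531356 rad
cos θ = 0.862121, sin θ = -0.506703 (intermediates below are computed at full precision and shown rounded to 5 d.p.)
v1: (-4,-1.5) → rotate → (-4.20854,0.73363) → ×s → (-4.89126,0.85264) → (-4.89,0.85)
v2: (0,-4) → rotate → (-2.02681,-3.44848) → ×s → (-2.35560,-4.00790) → (-2.36,-4.01)
v3: (3,-2.5) → rotate → (1.31961,-3.67541) → ×s → (1.53368,-4.27164) → (1.53,-4.27)
v4: (4,3.5) → rotate → (5.22194,0.99061) → ×s → (6.06906,1.15131) → (6.07,1.15)
v5: (-1.5,4) → rotate → (0.73363,4.20854) → ×s → (0.85264,4.89126) → (0.85,4.89)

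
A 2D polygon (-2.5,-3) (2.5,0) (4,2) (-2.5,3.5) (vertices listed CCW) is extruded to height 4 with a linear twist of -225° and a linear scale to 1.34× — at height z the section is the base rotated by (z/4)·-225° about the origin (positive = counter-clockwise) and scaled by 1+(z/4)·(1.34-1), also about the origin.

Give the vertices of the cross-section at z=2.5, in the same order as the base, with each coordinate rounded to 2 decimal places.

Cross-section at z=2.5: (0.04,4.73) (-2.34,-1.92) (-2.21,-4.95) (5.04,-1.36)

t = z/height = 2.5/4 = 0.625
s = 1 + (scale-1)·z/height = 1 + (1.34-1)·2.5/4 = 1.212500
θ = twist·z/height = -225°·2.5/4 = -140.6250° = -2.454369 rad
cos θ = -0.773010, sin θ = -0.634393 (intermediates below are computed at full precision and shown rounded to 5 d.p.)
v1: (-2.5,-3) → rotate → (0.02935,3.90501) → ×s → (0.03558,4.73483) → (0.04,4.73)
v2: (2.5,0) → rotate → (-1.93253,-1.58598) → ×s → (-2.34319,-1.92300) → (-2.34,-1.92)
v3: (4,2) → rotate → (-1.82326,-4.08359) → ×s → (-2.21070,-4.95136) → (-2.21,-4.95)
v4: (-2.5,3.5) → rotate → (4.15290,-1.11955) → ×s → (5.03539,-1.35746) → (5.04,-1.36)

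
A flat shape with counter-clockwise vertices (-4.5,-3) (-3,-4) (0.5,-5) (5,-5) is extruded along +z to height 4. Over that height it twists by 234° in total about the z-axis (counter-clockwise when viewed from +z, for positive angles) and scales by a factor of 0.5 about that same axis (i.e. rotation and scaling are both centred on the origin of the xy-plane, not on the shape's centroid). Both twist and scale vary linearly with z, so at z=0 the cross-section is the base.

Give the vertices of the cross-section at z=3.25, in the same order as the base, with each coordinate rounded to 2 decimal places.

Cross-section at z=3.25: (2.32,2.22) (1.34,2.65) (-0.81,2.87) (-3.44,2.40)

t = z/height = 3.25/4 = 0.8125
s = 1 + (scale-1)·z/height = 1 + (0.5-1)·3.25/4 = 0.593750
θ = twist·z/height = 234°·3.25/4 = 190.1250° = 3.318307 rad
cos θ = -0.984427, sin θ = -0.175796 (intermediates below are computed at full precision and shown rounded to 5 d.p.)
v1: (-4.5,-3) → rotate → (3.90253,3.74436) → ×s → (2.31713,2.22322) → (2.32,2.22)
v2: (-3,-4) → rotate → (2.25009,4.46510) → ×s → (1.33599,2.65115) → (1.34,2.65)
v3: (0.5,-5) → rotate → (-1.37119,4.83423) → ×s → (-0.81415,2.87033) → (-0.81,2.87)
v4: (5,-5) → rotate → (-5.80111,4.04315) → ×s → (-3.44441,2.40062) → (-3.44,2.40)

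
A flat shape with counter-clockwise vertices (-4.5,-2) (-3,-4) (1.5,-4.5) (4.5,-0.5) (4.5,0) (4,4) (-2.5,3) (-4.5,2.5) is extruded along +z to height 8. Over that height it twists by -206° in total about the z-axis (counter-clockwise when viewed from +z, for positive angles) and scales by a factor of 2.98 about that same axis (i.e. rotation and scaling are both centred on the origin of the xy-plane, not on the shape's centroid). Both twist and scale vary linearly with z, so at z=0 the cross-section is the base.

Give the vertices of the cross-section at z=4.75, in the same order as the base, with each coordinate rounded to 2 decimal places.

Cross-section at z=4.75: (1.56,10.60) (-3.87,10.17) (-10.02,2.48) (-6.15,-7.69) (-5.23,-8.27) (2.70,-12.01) (8.42,1.11) (9.83,5.37)

t = z/height = 4.75/8 = 0.59375
s = 1 + (scale-1)·z/height = 1 + (2.98-1)·4.75/8 = 2.175625
θ = twist·z/height = -206°·4.75/8 = -122.3125° = -2.134756 rad
cos θ = -0.534537, sin θ = -0.845145 (intermediates below are computed at full precision and shown rounded to 5 d.p.)
v1: (-4.5,-2) → rotate → (0.71512,4.87223) → ×s → (1.55584,10.60014) → (1.56,10.60)
v2: (-3,-4) → rotate → (-1.77697,4.67358) → ×s → (-3.86602,10.16796) → (-3.87,10.17)
v3: (1.5,-4.5) → rotate → (-4.60496,1.13770) → ×s → (-10.01866,2.47520) → (-10.02,2.48)
v4: (4.5,-0.5) → rotate → (-2.82799,-3.53589) → ×s → (-6.15264,-7.69276) → (-6.15,-7.69)
v5: (4.5,0) → rotate → (-2.40542,-3.80315) → ×s → (-5.23328,-8.27424) → (-5.23,-8.27)
v6: (4,4) → rotate → (1.24243,-5.51873) → ×s → (2.70307,-12.00668) → (2.70,-12.01)
v7: (-2.5,3) → rotate → (3.87178,0.50925) → ×s → (8.42354,1.10794) → (8.42,1.11)
v8: (-4.5,2.5) → rotate → (4.51828,2.46681) → ×s → (9.83008,5.36686) → (9.83,5.37)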